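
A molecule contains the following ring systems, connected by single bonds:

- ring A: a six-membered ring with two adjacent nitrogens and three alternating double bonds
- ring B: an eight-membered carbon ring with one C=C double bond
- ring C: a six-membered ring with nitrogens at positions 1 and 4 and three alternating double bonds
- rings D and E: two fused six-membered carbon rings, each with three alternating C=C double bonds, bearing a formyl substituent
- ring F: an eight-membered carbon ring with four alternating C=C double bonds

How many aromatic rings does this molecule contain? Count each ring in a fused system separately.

4

Ring A has a continuous p-orbital overlap around the ring; 3 ring double bonds give 6 π electrons. That satisfies 4n+2 with n=1, so ring A is aromatic (pyridazine).
Ring B has six sp³ carbons, so it is not fully conjugated — not aromatic (cyclooctene).
Ring C is planar and fully conjugated; 3 ring double bonds give 6 π electrons. 6 = 4(1)+2, so ring C is aromatic (pyrazine).
Rings D and E form a fused bicyclic system with 10 sp² atoms and 10 π electrons from ring double bonds. 10 = 4(2)+2, so the system is aromatic and both rings count as aromatic (naphthalene).
Ring F has only sp² ring atoms; a planar conformation would have a fully conjugated π system of 8 electrons. But 8 = 4(2), which is 4n not 4n+2, so ring F is not aromatic (cyclooctatetraene) — cyclooctatetraene distorts into a non-planar tub to avoid antiaromaticity.
Aromatic: A, C, D, E. Total: 4.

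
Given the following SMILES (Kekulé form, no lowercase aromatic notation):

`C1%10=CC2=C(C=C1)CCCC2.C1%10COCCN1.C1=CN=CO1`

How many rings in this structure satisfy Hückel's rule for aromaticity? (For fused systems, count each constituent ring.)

2

The SMILES encodes a six-membered carbon ring with three alternating C=C double bonds, fused to a saturated six-membered carbon ring; a six-membered saturated ring with an oxygen and an N–H nitrogen at positions 1 and 4; a five-membered ring with an oxygen at position 1 and a nitrogen at position 3 (in a C=N bond), with two double bonds.
The 6-membered ring is fully conjugated (every ring atom contributes a p orbital); 3 ring double bonds give 6 π electrons. Since 6 = 4n+2 (n=1), it is aromatic (benzene ring).
The second 6-membered ring has four sp³ carbons, so it is not fully conjugated — not aromatic (cyclohexane ring).
The 6-membered ring with one oxygen and one N–H (1,4) has only sp³ atoms, so it is not fully conjugated — not aromatic (morpholine).
The 5-membered ring with one oxygen and one =N– has a continuous p-orbital overlap around the ring; 2 ring double bonds (4 π electrons) plus a heteroatom lone pair (2) give 6 π electrons. That satisfies 4n+2 with n=1, so it is aromatic (oxazole).
2 of the 4 rings are aromatic. Total: 2.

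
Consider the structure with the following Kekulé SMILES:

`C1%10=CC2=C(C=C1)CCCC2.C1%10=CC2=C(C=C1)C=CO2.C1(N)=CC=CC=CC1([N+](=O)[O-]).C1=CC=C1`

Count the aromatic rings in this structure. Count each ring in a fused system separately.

The SMILES encodes a six-membered carbon ring with three alternating C=C double bonds, fused to a saturated six-membered carbon ring; a six-membered carbon ring with three alternating C=C double bonds, fused to a five-membered ring containing one oxygen and two C=C double bonds; a seven-membered carbon ring with three C=C double bonds and one sp³ carbon; a four-membered carbon ring with two alternating C=C double bonds.
The 6-membered ring has a continuous p-orbital overlap around the ring; 3 ring double bonds give 6 π electrons. 6 = 4(1)+2, so it is aromatic (benzene ring).
The second 6-membered ring has four sp³ carbons, so it is not fully conjugated — not aromatic (cyclohexane ring).
The fused 6/5-membered bicyclic (with one oxygen) is a single π system with 9 sp² atoms and 10 π electrons from ring double bonds plus a heteroatom lone pair. 10 = 4(2)+2, so the system is aromatic and both rings count as aromatic (benzofuran).
The 7-membered ring has one sp³ carbon, so it is not fully conjugated — not aromatic (cycloheptatriene).
The 4-membered ring has only sp² ring atoms; a planar conformation would have a fully conjugated π system of 4 electrons. But 4 = 4(1), which is 4n not 4n+2, so it is not aromatic (cyclobutadiene) — cyclobutadiene is antiaromatic and distorts to a rectangle.
3 of the 6 rings are aromatic. Total: 3.

3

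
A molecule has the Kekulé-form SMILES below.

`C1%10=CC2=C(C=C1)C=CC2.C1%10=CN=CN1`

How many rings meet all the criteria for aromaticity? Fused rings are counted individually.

2

The SMILES encodes a six-membered carbon ring with three alternating C=C double bonds, fused to a five-membered carbon ring containing one C=C double bond and one sp³ carbon; a five-membered ring with nitrogens at positions 1 and 3 (one bearing H, one in a C=N bond) and two double bonds.
The 6-membered ring is fully conjugated (every ring atom contributes a p orbital); 3 ring double bonds give 6 π electrons. That satisfies 4n+2 with n=1, so it is aromatic (benzene ring).
The 5-membered ring has one sp³ carbon, so it is not fully conjugated — not aromatic (cyclopentene ring).
The 5-membered ring with two nitrogens (one N–H, one =N–) is fully conjugated (every ring atom contributes a p orbital); 2 ring double bonds (4 π electrons) plus a heteroatom lone pair (2) give 6 π electrons. 6 = 4(1)+2, so it is aromatic (imidazole).
2 of the 3 rings are aromatic. Total: 2.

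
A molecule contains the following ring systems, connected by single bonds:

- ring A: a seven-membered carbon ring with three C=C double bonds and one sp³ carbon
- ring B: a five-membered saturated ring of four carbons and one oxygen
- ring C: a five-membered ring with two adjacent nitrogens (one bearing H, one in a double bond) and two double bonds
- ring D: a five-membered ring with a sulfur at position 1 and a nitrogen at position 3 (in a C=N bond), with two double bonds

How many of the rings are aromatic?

2

Ring A has one sp³ carbon, so it is not fully conjugated — not aromatic (cycloheptatriene).
Ring B has only sp³ atoms, so it is not fully conjugated — not aromatic (tetrahydrofuran).
Ring C is fully conjugated (every ring atom contributes a p orbital); 2 ring double bonds (4 π electrons) plus a heteroatom lone pair (2) give 6 π electrons. Since 6 = 4n+2 (n=1), ring C is aromatic (pyrazole).
Ring D has a continuous p-orbital overlap around the ring; 2 ring double bonds (4 π electrons) plus a heteroatom lone pair (2) give 6 π electrons. That satisfies 4n+2 with n=1, so ring D is aromatic (thiazole).
Aromatic: C, D. Total: 2.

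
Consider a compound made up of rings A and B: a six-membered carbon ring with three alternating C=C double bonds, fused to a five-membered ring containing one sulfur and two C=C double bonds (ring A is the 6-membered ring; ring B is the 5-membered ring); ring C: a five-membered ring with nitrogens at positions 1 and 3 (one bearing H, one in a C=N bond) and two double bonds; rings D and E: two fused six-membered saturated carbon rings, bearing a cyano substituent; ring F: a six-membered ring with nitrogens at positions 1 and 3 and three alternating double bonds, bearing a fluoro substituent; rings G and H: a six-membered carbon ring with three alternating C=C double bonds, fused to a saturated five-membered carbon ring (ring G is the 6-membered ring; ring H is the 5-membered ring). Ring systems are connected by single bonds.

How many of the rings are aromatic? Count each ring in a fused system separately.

Rings A and B form a fused bicyclic system (with one sulfur) with 9 sp² atoms and 10 π electrons from ring double bonds plus a heteroatom lone pair. 10 = 4(2)+2, so the system is aromatic and both rings count as aromatic (benzothiophene).
Ring C has a continuous p-orbital overlap around the ring; 2 ring double bonds (4 π electrons) plus a heteroatom lone pair (2) give 6 π electrons. That satisfies 4n+2 with n=1, so ring C is aromatic (imidazole).
Ring D has only sp³ atoms, so it is not fully conjugated — not aromatic (cyclohexane ring).
Ring E has only sp³ atoms, so it is not fully conjugated — not aromatic (cyclohexane ring).
Ring F is fully conjugated (every ring atom contributes a p orbital); 3 ring double bonds give 6 π electrons. Since 6 = 4n+2 (n=1), ring F is aromatic (pyrimidine).
Ring G is fully conjugated (every ring atom contributes a p orbital); 3 ring double bonds give 6 π electrons. 6 = 4(1)+2, so ring G is aromatic (benzene ring).
Ring H has three sp³ carbons, so it is not fully conjugated — not aromatic (cyclopentane ring).
Aromatic: A, B, C, F, G. Total: 5.

5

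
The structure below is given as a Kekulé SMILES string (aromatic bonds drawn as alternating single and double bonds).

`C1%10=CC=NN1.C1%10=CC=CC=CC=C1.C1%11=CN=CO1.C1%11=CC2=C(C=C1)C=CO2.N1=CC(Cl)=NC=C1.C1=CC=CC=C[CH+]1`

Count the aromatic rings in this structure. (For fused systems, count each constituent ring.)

The SMILES encodes a five-membered ring with two adjacent nitrogens (one bearing H, one in a double bond) and two double bonds; an eight-membered carbon ring with four alternating C=C double bonds; a five-membered ring with an oxygen at position 1 and a nitrogen at position 3 (in a C=N bond), with two double bonds; a six-membered carbon ring with three alternating C=C double bonds, fused to a five-membered ring containing one oxygen and two C=C double bonds; a six-membered ring with nitrogens at positions 1 and 4 and three alternating double bonds; a seven-membered all-carbon ring bearing a positive charge on one carbon, with three C=C double bonds.
The 5-membered ring with two adjacent nitrogens (one N–H, one =N–) is fully conjugated (every ring atom contributes a p orbital); 2 ring double bonds (4 π electrons) plus a heteroatom lone pair (2) give 6 π electrons. That satisfies 4n+2 with n=1, so it is aromatic (pyrazole).
The 8-membered ring has only sp² ring atoms; a planar conformation would have a fully conjugated π system of 8 electrons. But 8 = 4(2), which is 4n not 4n+2, so it is not aromatic (cyclooctatetraene) — cyclooctatetraene distorts into a non-planar tub to avoid antiaromaticity.
The 5-membered ring with one oxygen and one =N– is planar and fully conjugated; 2 ring double bonds (4 π electrons) plus a heteroatom lone pair (2) give 6 π electrons. Since 6 = 4n+2 (n=1), it is aromatic (oxazole).
The fused 6/5-membered bicyclic (with one oxygen) is a single π system with 9 sp² atoms and 10 π electrons from ring double bonds plus a heteroatom lone pair. 10 = 4(2)+2, so the system is aromatic and both rings count as aromatic (benzofuran).
The 6-membered ring with two nitrogens (1,4) has a continuous p-orbital overlap around the ring; 3 ring double bonds give 6 π electrons. Since 6 = 4n+2 (n=1), it is aromatic (pyrazine).
The 7-membered ring is planar and fully conjugated; 3 ring double bonds (6 π electrons) plus the carbocation's empty p orbital (0, but keeps the ring conjugated) give 6 π electrons. Since 6 = 4n+2 (n=1), it is aromatic (tropylium cation).
6 of the 7 rings are aromatic. Total: 6.

6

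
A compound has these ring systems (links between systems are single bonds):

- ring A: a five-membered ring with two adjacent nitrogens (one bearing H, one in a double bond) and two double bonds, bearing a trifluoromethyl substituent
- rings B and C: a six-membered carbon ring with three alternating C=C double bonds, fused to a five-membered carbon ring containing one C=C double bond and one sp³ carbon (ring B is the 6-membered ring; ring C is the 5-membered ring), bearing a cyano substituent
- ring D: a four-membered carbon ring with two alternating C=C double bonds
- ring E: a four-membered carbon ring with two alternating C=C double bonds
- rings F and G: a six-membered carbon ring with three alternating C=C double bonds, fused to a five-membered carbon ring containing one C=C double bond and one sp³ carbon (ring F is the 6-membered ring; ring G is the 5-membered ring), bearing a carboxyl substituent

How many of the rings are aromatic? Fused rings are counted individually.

3

Ring A is fully conjugated (every ring atom contributes a p orbital); 2 ring double bonds (4 π electrons) plus a heteroatom lone pair (2) give 6 π electrons. 6 = 4(1)+2, so ring A is aromatic (pyrazole).
Ring B is fully conjugated (every ring atom contributes a p orbital); 3 ring double bonds give 6 π electrons. That satisfies 4n+2 with n=1, so ring B is aromatic (benzene ring).
Ring C has one sp³ carbon, so it is not fully conjugated — not aromatic (cyclopentene ring).
Ring D has only sp² ring atoms; a planar conformation would have a fully conjugated π system of 4 electrons. But 4 = 4(1), which is 4n not 4n+2, so ring D is not aromatic (cyclobutadiene) — cyclobutadiene is antiaromatic and distorts to a rectangle.
Ring E has only sp² ring atoms; a planar conformation would have a fully conjugated π system of 4 electrons. But 4 = 4(1), which is 4n not 4n+2, so ring E is not aromatic (cyclobutadiene) — cyclobutadiene is antiaromatic and distorts to a rectangle.
Ring F has a continuous p-orbital overlap around the ring; 3 ring double bonds give 6 π electrons. That satisfies 4n+2 with n=1, so ring F is aromatic (benzene ring).
Ring G has one sp³ carbon, so it is not fully conjugated — not aromatic (cyclopentene ring).
Aromatic: A, B, F. Total: 3.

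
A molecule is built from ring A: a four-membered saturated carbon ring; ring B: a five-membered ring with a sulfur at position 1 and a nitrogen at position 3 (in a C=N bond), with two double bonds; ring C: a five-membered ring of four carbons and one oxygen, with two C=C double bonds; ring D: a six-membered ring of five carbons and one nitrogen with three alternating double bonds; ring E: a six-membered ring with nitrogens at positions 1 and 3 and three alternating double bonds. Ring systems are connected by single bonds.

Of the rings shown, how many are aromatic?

4

Ring A has only sp³ atoms, so it is not fully conjugated — not aromatic (cyclobutane).
Ring B is fully conjugated (every ring atom contributes a p orbital); 2 ring double bonds (4 π electrons) plus a heteroatom lone pair (2) give 6 π electrons. 6 = 4(1)+2, so ring B is aromatic (thiazole).
Ring C is fully conjugated (every ring atom contributes a p orbital); 2 ring double bonds (4 π electrons) plus a heteroatom lone pair (2) give 6 π electrons. 6 = 4(1)+2, so ring C is aromatic (furan).
Ring D is planar and fully conjugated; 3 ring double bonds give 6 π electrons. That satisfies 4n+2 with n=1, so ring D is aromatic (pyridine).
Ring E is planar and fully conjugated; 3 ring double bonds give 6 π electrons. That satisfies 4n+2 with n=1, so ring E is aromatic (pyrimidine).
Aromatic: B, C, D, E. Total: 4.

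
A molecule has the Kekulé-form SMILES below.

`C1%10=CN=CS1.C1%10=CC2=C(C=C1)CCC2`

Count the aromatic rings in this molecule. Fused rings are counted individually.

The SMILES encodes a five-membered ring with a sulfur at position 1 and a nitrogen at position 3 (in a C=N bond), with two double bonds; a six-membered carbon ring with three alternating C=C double bonds, fused to a saturated five-membered carbon ring.
The 5-membered ring with one sulfur and one =N– has a continuous p-orbital overlap around the ring; 2 ring double bonds (4 π electrons) plus a heteroatom lone pair (2) give 6 π electrons. 6 = 4(1)+2, so it is aromatic (thiazole).
The 6-membered ring is planar and fully conjugated; 3 ring double bonds give 6 π electrons. Since 6 = 4n+2 (n=1), it is aromatic (benzene ring).
The 5-membered ring has three sp³ carbons, so it is not fully conjugated — not aromatic (cyclopentane ring).
2 of the 3 rings are aromatic. Total: 2.

2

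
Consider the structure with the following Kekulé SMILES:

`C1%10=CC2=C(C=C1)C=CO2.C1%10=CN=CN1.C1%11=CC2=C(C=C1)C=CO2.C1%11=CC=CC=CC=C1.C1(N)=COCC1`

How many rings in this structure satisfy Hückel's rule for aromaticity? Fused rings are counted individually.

5

The SMILES encodes a six-membered carbon ring with three alternating C=C double bonds, fused to a five-membered ring containing one oxygen and two C=C double bonds; a five-membered ring with nitrogens at positions 1 and 3 (one bearing H, one in a C=N bond) and two double bonds; a six-membered carbon ring with three alternating C=C double bonds, fused to a five-membered ring containing one oxygen and two C=C double bonds; an eight-membered carbon ring with four alternating C=C double bonds; a five-membered ring of four carbons and one oxygen, with one C=C double bond and two sp³ carbons.
The fused 6/5-membered bicyclic (with one oxygen) is a single π system with 9 sp² atoms and 10 π electrons from ring double bonds plus a heteroatom lone pair. 10 = 4(2)+2, so the system is aromatic and both rings count as aromatic (benzofuran).
The 5-membered ring with two nitrogens (one N–H, one =N–) is fully conjugated (every ring atom contributes a p orbital); 2 ring double bonds (4 π electrons) plus a heteroatom lone pair (2) give 6 π electrons. 6 = 4(1)+2, so it is aromatic (imidazole).
The fused 6/5-membered bicyclic (with one oxygen) is a single π system with 9 sp² atoms and 10 π electrons from ring double bonds plus a heteroatom lone pair. 10 = 4(2)+2, so the system is aromatic and both rings count as aromatic (benzofuran).
The 8-membered ring has only sp² ring atoms; a planar conformation would have a fully conjugated π system of 8 electrons. But 8 = 4(2), which is 4n not 4n+2, so it is not aromatic (cyclooctatetraene) — cyclooctatetraene distorts into a non-planar tub to avoid antiaromaticity.
The 5-membered ring with one oxygen has two sp³ carbons, so it is not fully conjugated — not aromatic (2,3-dihydrofuran).
5 of the 7 rings are aromatic. Total: 5.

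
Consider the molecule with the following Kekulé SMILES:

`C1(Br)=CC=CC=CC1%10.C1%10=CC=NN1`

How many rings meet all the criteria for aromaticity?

The SMILES encodes a seven-membered carbon ring with three C=C double bonds and one sp³ carbon; a five-membered ring with two adjacent nitrogens (one bearing H, one in a double bond) and two double bonds.
The 7-membered ring has one sp³ carbon, so it is not fully conjugated — not aromatic (cycloheptatriene).
The 5-membered ring with two adjacent nitrogens (one N–H, one =N–) is planar and fully conjugated; 2 ring double bonds (4 π electrons) plus a heteroatom lone pair (2) give 6 π electrons. That satisfies 4n+2 with n=1, so it is aromatic (pyrazole).
1 of the 2 rings is aromatic. Total: 1.

1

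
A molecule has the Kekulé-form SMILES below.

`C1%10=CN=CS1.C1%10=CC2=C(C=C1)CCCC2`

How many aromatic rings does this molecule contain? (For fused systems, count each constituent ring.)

2

The SMILES encodes a five-membered ring with a sulfur at position 1 and a nitrogen at position 3 (in a C=N bond), with two double bonds; a six-membered carbon ring with three alternating C=C double bonds, fused to a saturated six-membered carbon ring.
The 5-membered ring with one sulfur and one =N– has a continuous p-orbital overlap around the ring; 2 ring double bonds (4 π electrons) plus a heteroatom lone pair (2) give 6 π electrons. Since 6 = 4n+2 (n=1), it is aromatic (thiazole).
The 6-membered ring is planar and fully conjugated; 3 ring double bonds give 6 π electrons. That satisfies 4n+2 with n=1, so it is aromatic (benzene ring).
The second 6-membered ring has four sp³ carbons, so it is not fully conjugated — not aromatic (cyclohexane ring).
2 of the 3 rings are aromatic. Total: 2.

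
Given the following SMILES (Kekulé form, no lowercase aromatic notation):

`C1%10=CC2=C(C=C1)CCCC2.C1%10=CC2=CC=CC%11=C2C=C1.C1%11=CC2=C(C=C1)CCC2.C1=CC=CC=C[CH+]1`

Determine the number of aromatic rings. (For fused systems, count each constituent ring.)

5

The SMILES encodes a six-membered carbon ring with three alternating C=C double bonds, fused to a saturated six-membered carbon ring; two fused six-membered carbon rings, each with three alternating C=C double bonds; a six-membered carbon ring with three alternating C=C double bonds, fused to a saturated five-membered carbon ring; a seven-membered all-carbon ring bearing a positive charge on one carbon, with three C=C double bonds.
The 6-membered ring is fully conjugated (every ring atom contributes a p orbital); 3 ring double bonds give 6 π electrons. Since 6 = 4n+2 (n=1), it is aromatic (benzene ring).
The second 6-membered ring has four sp³ carbons, so it is not fully conjugated — not aromatic (cyclohexane ring).
The fused 6/6-membered bicyclic is a single π system with 10 sp² atoms and 10 π electrons from ring double bonds. 10 = 4(2)+2, so the system is aromatic and both rings count as aromatic (naphthalene).
The third 6-membered ring is planar and fully conjugated; 3 ring double bonds give 6 π electrons. Since 6 = 4n+2 (n=1), it is aromatic (benzene ring).
The 5-membered ring has three sp³ carbons, so it is not fully conjugated — not aromatic (cyclopentane ring).
The 7-membered ring is planar and fully conjugated; 3 ring double bonds (6 π electrons) plus the carbocation's empty p orbital (0, but keeps the ring conjugated) give 6 π electrons. That satisfies 4n+2 with n=1, so it is aromatic (tropylium cation).
5 of the 7 rings are aromatic. Total: 5.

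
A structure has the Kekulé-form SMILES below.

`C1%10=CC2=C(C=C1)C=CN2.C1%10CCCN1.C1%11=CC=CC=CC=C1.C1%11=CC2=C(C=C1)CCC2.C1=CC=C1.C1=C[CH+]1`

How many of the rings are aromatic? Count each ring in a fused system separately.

4

The SMILES encodes a six-membered carbon ring with three alternating C=C double bonds, fused to a five-membered ring containing one N–H nitrogen and two C=C double bonds; a five-membered saturated ring of four carbons and one N–H nitrogen; an eight-membered carbon ring with four alternating C=C double bonds; a six-membered carbon ring with three alternating C=C double bonds, fused to a saturated five-membered carbon ring; a four-membered carbon ring with two alternating C=C double bonds; a three-membered all-carbon ring bearing a positive charge on one carbon, with one C=C double bond.
The fused 6/5-membered bicyclic (with one N–H) is a single π system with 9 sp² atoms and 10 π electrons from ring double bonds plus a heteroatom lone pair. 10 = 4(2)+2, so the system is aromatic and both rings count as aromatic (indole).
The 5-membered ring with one N–H has only sp³ atoms, so it is not fully conjugated — not aromatic (pyrrolidine).
The 8-membered ring has only sp² ring atoms; a planar conformation would have a fully conjugated π system of 8 electrons. But 8 = 4(2), which is 4n not 4n+2, so it is not aromatic (cyclooctatetraene) — cyclooctatetraene distorts into a non-planar tub to avoid antiaromaticity.
The 6-membered ring is fully conjugated (every ring atom contributes a p orbital); 3 ring double bonds give 6 π electrons. Since 6 = 4n+2 (n=1), it is aromatic (benzene ring).
The 5-membered ring has three sp³ carbons, so it is not fully conjugated — not aromatic (cyclopentane ring).
The 4-membered ring has only sp² ring atoms; a planar conformation would have a fully conjugated π system of 4 electrons. But 4 = 4(1), which is 4n not 4n+2, so it is not aromatic (cyclobutadiene) — cyclobutadiene is antiaromatic and distorts to a rectangle.
The 3-membered ring has a continuous p-orbital overlap around the ring; 1 ring double bond (2 π electrons) plus the carbocation's empty p orbital (0, but keeps the ring conjugated) give 2 π electrons. 2 = 4(0)+2, so it is aromatic (cyclopropenyl cation).
4 of the 8 rings are aromatic. Total: 4.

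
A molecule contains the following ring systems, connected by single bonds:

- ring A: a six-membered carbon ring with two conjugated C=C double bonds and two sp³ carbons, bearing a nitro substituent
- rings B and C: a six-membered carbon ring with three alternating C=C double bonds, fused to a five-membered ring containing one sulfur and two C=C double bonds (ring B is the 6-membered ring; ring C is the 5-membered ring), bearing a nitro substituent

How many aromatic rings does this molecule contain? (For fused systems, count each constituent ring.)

2

Ring A has two sp³ carbons, so it is not fully conjugated — not aromatic (1,3-cyclohexadiene).
Rings B and C form a fused bicyclic system (with one sulfur) with 9 sp² atoms and 10 π electrons from ring double bonds plus a heteroatom lone pair. 10 = 4(2)+2, so the system is aromatic and both rings count as aromatic (benzothiophene).
Aromatic: B, C. Total: 2.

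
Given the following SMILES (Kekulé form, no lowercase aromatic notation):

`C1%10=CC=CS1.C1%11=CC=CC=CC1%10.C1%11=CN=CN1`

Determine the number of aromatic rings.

2

The SMILES encodes a five-membered ring of four carbons and one sulfur, with two C=C double bonds; a seven-membered carbon ring with three C=C double bonds and one sp³ carbon; a five-membered ring with nitrogens at positions 1 and 3 (one bearing H, one in a C=N bond) and two double bonds.
The 5-membered ring with one sulfur has a continuous p-orbital overlap around the ring; 2 ring double bonds (4 π electrons) plus a heteroatom lone pair (2) give 6 π electrons. That satisfies 4n+2 with n=1, so it is aromatic (thiophene).
The 7-membered ring has one sp³ carbon, so it is not fully conjugated — not aromatic (cycloheptatriene).
The 5-membered ring with two nitrogens (one N–H, one =N–) is fully conjugated (every ring atom contributes a p orbital); 2 ring double bonds (4 π electrons) plus a heteroatom lone pair (2) give 6 π electrons. 6 = 4(1)+2, so it is aromatic (imidazole).
2 of the 3 rings are aromatic. Total: 2.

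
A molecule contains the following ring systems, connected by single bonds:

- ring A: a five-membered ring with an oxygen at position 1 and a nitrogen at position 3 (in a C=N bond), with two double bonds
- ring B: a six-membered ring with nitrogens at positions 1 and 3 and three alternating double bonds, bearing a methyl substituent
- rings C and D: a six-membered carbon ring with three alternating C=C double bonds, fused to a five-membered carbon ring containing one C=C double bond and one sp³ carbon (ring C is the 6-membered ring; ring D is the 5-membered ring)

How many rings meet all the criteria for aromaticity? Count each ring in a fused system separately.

3

Ring A is planar and fully conjugated; 2 ring double bonds (4 π electrons) plus a heteroatom lone pair (2) give 6 π electrons. 6 = 4(1)+2, so ring A is aromatic (oxazole).
Ring B is fully conjugated (every ring atom contributes a p orbital); 3 ring double bonds give 6 π electrons. 6 = 4(1)+2, so ring B is aromatic (pyrimidine).
Ring C is planar and fully conjugated; 3 ring double bonds give 6 π electrons. Since 6 = 4n+2 (n=1), ring C is aromatic (benzene ring).
Ring D has one sp³ carbon, so it is not fully conjugated — not aromatic (cyclopentene ring).
Aromatic: A, B, C. Total: 3.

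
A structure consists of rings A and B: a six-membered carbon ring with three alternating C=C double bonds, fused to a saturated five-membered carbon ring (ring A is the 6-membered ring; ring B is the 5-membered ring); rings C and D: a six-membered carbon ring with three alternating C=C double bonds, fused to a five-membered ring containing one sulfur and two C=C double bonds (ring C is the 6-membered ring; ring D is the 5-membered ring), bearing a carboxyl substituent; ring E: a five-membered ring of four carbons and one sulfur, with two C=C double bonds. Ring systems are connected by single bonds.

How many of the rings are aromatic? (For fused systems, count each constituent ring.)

4

Ring A has a continuous p-orbital overlap around the ring; 3 ring double bonds give 6 π electrons. 6 = 4(1)+2, so ring A is aromatic (benzene ring).
Ring B has three sp³ carbons, so it is not fully conjugated — not aromatic (cyclopentane ring).
Rings C and D form a fused bicyclic system (with one sulfur) with 9 sp² atoms and 10 π electrons from ring double bonds plus a heteroatom lone pair. 10 = 4(2)+2, so the system is aromatic and both rings count as aromatic (benzothiophene).
Ring E is fully conjugated (every ring atom contributes a p orbital); 2 ring double bonds (4 π electrons) plus a heteroatom lone pair (2) give 6 π electrons. Since 6 = 4n+2 (n=1), ring E is aromatic (thiophene).
Aromatic: A, C, D, E. Total: 4.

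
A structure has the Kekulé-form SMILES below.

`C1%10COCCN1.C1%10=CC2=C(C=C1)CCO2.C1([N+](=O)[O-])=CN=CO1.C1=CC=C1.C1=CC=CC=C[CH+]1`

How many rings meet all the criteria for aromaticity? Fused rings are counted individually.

The SMILES encodes a six-membered saturated ring with an oxygen and an N–H nitrogen at positions 1 and 4; a six-membered carbon ring with three alternating C=C double bonds, fused to a five-membered ring containing one oxygen and two sp³ carbons; a five-membered ring with an oxygen at position 1 and a nitrogen at position 3 (in a C=N bond), with two double bonds; a four-membered carbon ring with two alternating C=C double bonds; a seven-membered all-carbon ring bearing a positive charge on one carbon, with three C=C double bonds.
The 6-membered ring with one oxygen and one N–H (1,4) has only sp³ atoms, so it is not fully conjugated — not aromatic (morpholine).
The 6-membered ring is planar and fully conjugated; 3 ring double bonds give 6 π electrons. That satisfies 4n+2 with n=1, so it is aromatic (benzene ring).
The 5-membered ring with one oxygen has two sp³ carbons, so it is not fully conjugated — not aromatic (oxolane ring).
The 5-membered ring with one oxygen and one =N– has a continuous p-orbital overlap around the ring; 2 ring double bonds (4 π electrons) plus a heteroatom lone pair (2) give 6 π electrons. 6 = 4(1)+2, so it is aromatic (oxazole).
The 4-membered ring has only sp² ring atoms; a planar conformation would have a fully conjugated π system of 4 electrons. But 4 = 4(1), which is 4n not 4n+2, so it is not aromatic (cyclobutadiene) — cyclobutadiene is antiaromatic and distorts to a rectangle.
The 7-membered ring has a continuous p-orbital overlap around the ring; 3 ring double bonds (6 π electrons) plus the carbocation's empty p orbital (0, but keeps the ring conjugated) give 6 π electrons. Since 6 = 4n+2 (n=1), it is aromatic (tropylium cation).
3 of the 6 rings are aromatic. Total: 3.

3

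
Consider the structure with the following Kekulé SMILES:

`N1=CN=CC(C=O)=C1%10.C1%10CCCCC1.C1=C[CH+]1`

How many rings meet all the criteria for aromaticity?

2

The SMILES encodes a six-membered ring with nitrogens at positions 1 and 3 and three alternating double bonds; a six-membered saturated carbon ring; a three-membered all-carbon ring bearing a positive charge on one carbon, with one C=C double bond.
The 6-membered ring with two nitrogens (1,3) has a continuous p-orbital overlap around the ring; 3 ring double bonds give 6 π electrons. Since 6 = 4n+2 (n=1), it is aromatic (pyrimidine).
The 6-membered ring has only sp³ atoms, so it is not fully conjugated — not aromatic (cyclohexane).
The 3-membered ring is planar and fully conjugated; 1 ring double bond (2 π electrons) plus the carbocation's empty p orbital (0, but keeps the ring conjugated) give 2 π electrons. Since 2 = 4n+2 (n=0), it is aromatic (cyclopropenyl cation).
2 of the 3 rings are aromatic. Total: 2.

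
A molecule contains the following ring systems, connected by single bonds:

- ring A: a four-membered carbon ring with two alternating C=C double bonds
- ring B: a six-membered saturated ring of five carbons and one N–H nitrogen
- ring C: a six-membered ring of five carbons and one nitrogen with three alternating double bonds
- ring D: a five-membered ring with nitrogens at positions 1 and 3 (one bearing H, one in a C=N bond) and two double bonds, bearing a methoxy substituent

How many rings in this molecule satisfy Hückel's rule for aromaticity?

2

Ring A has only sp² ring atoms; a planar conformation would have a fully conjugated π system of 4 electrons. But 4 = 4(1), which is 4n not 4n+2, so ring A is not aromatic (cyclobutadiene) — cyclobutadiene is antiaromatic and distorts to a rectangle.
Ring B has only sp³ atoms, so it is not fully conjugated — not aromatic (piperidine).
Ring C is fully conjugated (every ring atom contributes a p orbital); 3 ring double bonds give 6 π electrons. Since 6 = 4n+2 (n=1), ring C is aromatic (pyridine).
Ring D has a continuous p-orbital overlap around the ring; 2 ring double bonds (4 π electrons) plus a heteroatom lone pair (2) give 6 π electrons. 6 = 4(1)+2, so ring D is aromatic (imidazole).
Aromatic: C, D. Total: 2.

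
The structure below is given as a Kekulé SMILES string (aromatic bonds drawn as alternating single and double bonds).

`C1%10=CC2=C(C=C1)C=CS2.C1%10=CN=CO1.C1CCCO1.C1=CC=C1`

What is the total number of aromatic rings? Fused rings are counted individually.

3

The SMILES encodes a six-membered carbon ring with three alternating C=C double bonds, fused to a five-membered ring containing one sulfur and two C=C double bonds; a five-membered ring with an oxygen at position 1 and a nitrogen at position 3 (in a C=N bond), with two double bonds; a five-membered saturated ring of four carbons and one oxygen; a four-membered carbon ring with two alternating C=C double bonds.
The fused 6/5-membered bicyclic (with one sulfur) is a single π system with 9 sp² atoms and 10 π electrons from ring double bonds plus a heteroatom lone pair. 10 = 4(2)+2, so the system is aromatic and both rings count as aromatic (benzothiophene).
The 5-membered ring with one oxygen and one =N– is planar and fully conjugated; 2 ring double bonds (4 π electrons) plus a heteroatom lone pair (2) give 6 π electrons. That satisfies 4n+2 with n=1, so it is aromatic (oxazole).
The 5-membered ring with one oxygen has only sp³ atoms, so it is not fully conjugated — not aromatic (tetrahydrofuran).
The 4-membered ring has only sp² ring atoms; a planar conformation would have a fully conjugated π system of 4 electrons. But 4 = 4(1), which is 4n not 4n+2, so it is not aromatic (cyclobutadiene) — cyclobutadiene is antiaromatic and distorts to a rectangle.
3 of the 5 rings are aromatic. Total: 3.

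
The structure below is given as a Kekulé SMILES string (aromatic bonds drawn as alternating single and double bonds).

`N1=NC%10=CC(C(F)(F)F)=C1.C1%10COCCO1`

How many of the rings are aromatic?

1

The SMILES encodes a six-membered ring with two adjacent nitrogens and three alternating double bonds; a six-membered saturated ring with oxygens at positions 1 and 4.
The 6-membered ring with two nitrogens (1,2) is fully conjugated (every ring atom contributes a p orbital); 3 ring double bonds give 6 π electrons. Since 6 = 4n+2 (n=1), it is aromatic (pyridazine).
The 6-membered ring with two oxygens (1,4) has only sp³ atoms, so it is not fully conjugated — not aromatic (1,4-dioxane).
1 of the 2 rings is aromatic. Total: 1.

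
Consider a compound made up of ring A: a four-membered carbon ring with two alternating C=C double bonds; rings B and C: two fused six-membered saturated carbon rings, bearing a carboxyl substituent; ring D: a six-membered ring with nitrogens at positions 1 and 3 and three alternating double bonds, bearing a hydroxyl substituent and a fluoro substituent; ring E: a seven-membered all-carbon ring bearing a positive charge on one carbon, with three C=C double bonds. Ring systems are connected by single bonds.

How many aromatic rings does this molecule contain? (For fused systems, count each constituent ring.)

Ring A has only sp² ring atoms; a planar conformation would have a fully conjugated π system of 4 electrons. But 4 = 4(1), which is 4n not 4n+2, so ring A is not aromatic (cyclobutadiene) — cyclobutadiene is antiaromatic and distorts to a rectangle.
Ring B has only sp³ atoms, so it is not fully conjugated — not aromatic (cyclohexane ring).
Ring C has only sp³ atoms, so it is not fully conjugated — not aromatic (cyclohexane ring).
Ring D is fully conjugated (every ring atom contributes a p orbital); 3 ring double bonds give 6 π electrons. 6 = 4(1)+2, so ring D is aromatic (pyrimidine).
Ring E has a continuous p-orbital overlap around the ring; 3 ring double bonds (6 π electrons) plus the carbocation's empty p orbital (0, but keeps the ring conjugated) give 6 π electrons. 6 = 4(1)+2, so ring E is aromatic (tropylium cation).
Aromatic: D, E. Total: 2.

2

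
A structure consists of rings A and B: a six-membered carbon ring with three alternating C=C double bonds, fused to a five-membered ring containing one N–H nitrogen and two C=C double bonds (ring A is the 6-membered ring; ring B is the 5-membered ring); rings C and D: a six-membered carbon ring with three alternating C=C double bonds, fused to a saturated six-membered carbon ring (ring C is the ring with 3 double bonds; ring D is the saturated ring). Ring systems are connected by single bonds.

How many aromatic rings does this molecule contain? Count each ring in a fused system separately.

3

Rings A and B form a fused bicyclic system (with one N–H) with 9 sp² atoms and 10 π electrons from ring double bonds plus a heteroatom lone pair. 10 = 4(2)+2, so the system is aromatic and both rings count as aromatic (indole).
Ring C is fully conjugated (every ring atom contributes a p orbital); 3 ring double bonds give 6 π electrons. Since 6 = 4n+2 (n=1), ring C is aromatic (benzene ring).
Ring D has four sp³ carbons, so it is not fully conjugated — not aromatic (cyclohexane ring).
Aromatic: A, B, C. Total: 3.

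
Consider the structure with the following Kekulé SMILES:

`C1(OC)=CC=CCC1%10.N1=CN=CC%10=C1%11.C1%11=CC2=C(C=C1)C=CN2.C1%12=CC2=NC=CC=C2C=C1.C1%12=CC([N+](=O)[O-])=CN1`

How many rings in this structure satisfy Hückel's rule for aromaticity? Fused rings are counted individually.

The SMILES encodes a six-membered carbon ring with two conjugated C=C double bonds and two sp³ carbons; a six-membered ring with nitrogens at positions 1 and 3 and three alternating double bonds; a six-membered carbon ring with three alternating C=C double bonds, fused to a five-membered ring containing one N–H nitrogen and two C=C double bonds; two fused six-membered rings, each with three alternating double bonds; one ring is all carbon and the other has one ring nitrogen; a five-membered ring of four carbons and one nitrogen bearing a hydrogen, with two C=C double bonds.
The 6-membered ring has two sp³ carbons, so it is not fully conjugated — not aromatic (1,3-cyclohexadiene).
The 6-membered ring with two nitrogens (1,3) has a continuous p-orbital overlap around the ring; 3 ring double bonds give 6 π electrons. 6 = 4(1)+2, so it is aromatic (pyrimidine).
The fused 6/5-membered bicyclic (with one N–H) is a single π system with 9 sp² atoms and 10 π electrons from ring double bonds plus a heteroatom lone pair. 10 = 4(2)+2, so the system is aromatic and both rings count as aromatic (indole).
The fused 6/6-membered bicyclic (with one nitrogen) is a single π system with 10 sp² atoms and 10 π electrons from ring double bonds. 10 = 4(2)+2, so the system is aromatic and both rings count as aromatic (quinoline).
The 5-membered ring with one N–H is planar and fully conjugated; 2 ring double bonds (4 π electrons) plus a heteroatom lone pair (2) give 6 π electrons. 6 = 4(1)+2, so it is aromatic (pyrrole).
6 of the 7 rings are aromatic. Total: 6.

6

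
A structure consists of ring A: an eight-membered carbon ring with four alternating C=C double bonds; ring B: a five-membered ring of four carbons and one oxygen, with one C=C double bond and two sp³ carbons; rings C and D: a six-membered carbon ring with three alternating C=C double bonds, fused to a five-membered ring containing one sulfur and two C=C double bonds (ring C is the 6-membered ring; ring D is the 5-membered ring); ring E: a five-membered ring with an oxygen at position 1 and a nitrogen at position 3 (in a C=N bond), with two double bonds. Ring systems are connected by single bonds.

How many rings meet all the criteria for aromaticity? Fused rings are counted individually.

3

Ring A has only sp² ring atoms; a planar conformation would have a fully conjugated π system of 8 electrons. But 8 = 4(2), which is 4n not 4n+2, so ring A is not aromatic (cyclooctatetraene) — cyclooctatetraene distorts into a non-planar tub to avoid antiaromaticity.
Ring B has two sp³ carbons, so it is not fully conjugated — not aromatic (2,3-dihydrofuran).
Rings C and D form a fused bicyclic system (with one sulfur) with 9 sp² atoms and 10 π electrons from ring double bonds plus a heteroatom lone pair. 10 = 4(2)+2, so the system is aromatic and both rings count as aromatic (benzothiophene).
Ring E is planar and fully conjugated; 2 ring double bonds (4 π electrons) plus a heteroatom lone pair (2) give 6 π electrons. 6 = 4(1)+2, so ring E is aromatic (oxazole).
Aromatic: C, D, E. Total: 3.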